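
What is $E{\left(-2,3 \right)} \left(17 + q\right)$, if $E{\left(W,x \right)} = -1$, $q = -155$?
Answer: $138$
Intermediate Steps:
$E{\left(-2,3 \right)} \left(17 + q\right) = - (17 - 155) = \left(-1\right) \left(-138\right) = 138$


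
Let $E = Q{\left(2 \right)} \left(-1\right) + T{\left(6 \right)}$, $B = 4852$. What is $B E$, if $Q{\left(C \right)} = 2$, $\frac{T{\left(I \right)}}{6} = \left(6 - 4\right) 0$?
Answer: $-9704$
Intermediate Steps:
$T{\left(I \right)} = 0$ ($T{\left(I \right)} = 6 \left(6 - 4\right) 0 = 6 \cdot 2 \cdot 0 = 6 \cdot 0 = 0$)
$E = -2$ ($E = 2 \left(-1\right) + 0 = -2 + 0 = -2$)
$B E = 4852 \left(-2\right) = -9704$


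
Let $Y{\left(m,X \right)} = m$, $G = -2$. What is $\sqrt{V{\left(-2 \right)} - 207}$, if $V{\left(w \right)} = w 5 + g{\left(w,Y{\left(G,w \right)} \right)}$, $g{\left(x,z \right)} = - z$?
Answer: $i \sqrt{215} \approx 14.663 i$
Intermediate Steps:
$V{\left(w \right)} = 2 + 5 w$ ($V{\left(w \right)} = w 5 - -2 = 5 w + 2 = 2 + 5 w$)
$\sqrt{V{\left(-2 \right)} - 207} = \sqrt{\left(2 + 5 \left(-2\right)\right) - 207} = \sqrt{\left(2 - 10\right) - 207} = \sqrt{-8 - 207} = \sqrt{-215} = i \sqrt{215}$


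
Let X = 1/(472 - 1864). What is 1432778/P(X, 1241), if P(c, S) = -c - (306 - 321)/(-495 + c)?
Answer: -1374241957970016/28375919 ≈ -4.8430e+7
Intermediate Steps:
X = -1/1392 (X = 1/(-1392) = -1/1392 ≈ -0.00071839)
P(c, S) = -c + 15/(-495 + c) (P(c, S) = -c - (-15)/(-495 + c) = -c + 15/(-495 + c))
1432778/P(X, 1241) = 1432778/(((15 - (-1/1392)² + 495*(-1/1392))/(-495 - 1/1392))) = 1432778/(((15 - 1*1/1937664 - 165/464)/(-689041/1392))) = 1432778/((-1392*(15 - 1/1937664 - 165/464)/689041)) = 1432778/((-1392/689041*28375919/1937664)) = 1432778/(-28375919/959145072) = 1432778*(-959145072/28375919) = -1374241957970016/28375919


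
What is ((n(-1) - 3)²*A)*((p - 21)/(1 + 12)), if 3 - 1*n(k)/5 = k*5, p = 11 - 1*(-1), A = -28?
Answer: 344988/13 ≈ 26538.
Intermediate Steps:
p = 12 (p = 11 + 1 = 12)
n(k) = 15 - 25*k (n(k) = 15 - 5*k*5 = 15 - 25*k)
((n(-1) - 3)²*A)*((p - 21)/(1 + 12)) = (((15 - 25*(-1)) - 3)²*(-28))*((12 - 21)/(1 + 12)) = (((15 + 25) - 3)²*(-28))*(-9/13) = ((40 - 3)²*(-28))*(-9*1/13) = (37²*(-28))*(-9/13) = (1369*(-28))*(-9/13) = -38332*(-9/13) = 344988/13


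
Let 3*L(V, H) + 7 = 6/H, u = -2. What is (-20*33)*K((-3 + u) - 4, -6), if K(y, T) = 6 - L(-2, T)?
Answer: -5720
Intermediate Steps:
L(V, H) = -7/3 + 2/H (L(V, H) = -7/3 + (6/H)/3 = -7/3 + 2/H)
K(y, T) = 25/3 - 2/T (K(y, T) = 6 - (-7/3 + 2/T) = 6 + (7/3 - 2/T) = 25/3 - 2/T)
(-20*33)*K((-3 + u) - 4, -6) = (-20*33)*(25/3 - 2/(-6)) = -660*(25/3 - 2*(-⅙)) = -660*(25/3 + ⅓) = -660*26/3 = -5720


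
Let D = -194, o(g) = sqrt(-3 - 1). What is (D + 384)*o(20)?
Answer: 380*I ≈ 380.0*I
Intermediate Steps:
o(g) = 2*I (o(g) = sqrt(-4) = 2*I)
(D + 384)*o(20) = (-194 + 384)*(2*I) = 190*(2*I) = 380*I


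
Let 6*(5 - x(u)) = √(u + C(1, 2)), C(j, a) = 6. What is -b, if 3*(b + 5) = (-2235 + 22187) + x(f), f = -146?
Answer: -19942/3 + I*√35/9 ≈ -6647.3 + 0.65734*I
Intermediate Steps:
x(u) = 5 - √(6 + u)/6 (x(u) = 5 - √(u + 6)/6 = 5 - √(6 + u)/6)
b = 19942/3 - I*√35/9 (b = -5 + ((-2235 + 22187) + (5 - √(6 - 146)/6))/3 = -5 + (19952 + (5 - I*√35/3))/3 = -5 + (19957 - I*√35/3)/3 = -5 + (19957/3 - I*√35/9) = 19942/3 - I*√35/9 ≈ 6647.3 - 0.65734*I)
-b = -(19942/3 - I*√35/9) = -19942/3 + I*√35/9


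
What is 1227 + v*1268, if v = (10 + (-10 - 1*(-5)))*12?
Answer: 77307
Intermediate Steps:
v = 60 (v = (10 + (-10 + 5))*12 = (10 - 5)*12 = 5*12 = 60)
1227 + v*1268 = 1227 + 60*1268 = 1227 + 76080 = 77307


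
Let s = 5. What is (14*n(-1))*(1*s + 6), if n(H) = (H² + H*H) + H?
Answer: 154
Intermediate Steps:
n(H) = H + 2*H² (n(H) = (H² + H²) + H = 2*H² + H = H + 2*H²)
(14*n(-1))*(1*s + 6) = (14*(-(1 + 2*(-1))))*(1*5 + 6) = (14*(-(1 - 2)))*(5 + 6) = (14*(-1*(-1)))*11 = (14*1)*11 = 14*11 = 154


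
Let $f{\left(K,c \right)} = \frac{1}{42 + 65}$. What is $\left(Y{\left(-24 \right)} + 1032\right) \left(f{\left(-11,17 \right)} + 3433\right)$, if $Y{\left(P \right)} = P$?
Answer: $\frac{370270656}{107} \approx 3.4605 \cdot 10^{6}$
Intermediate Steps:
$f{\left(K,c \right)} = \frac{1}{107}$
$\left(Y{\left(-24 \right)} + 1032\right) \left(f{\left(-11,17 \right)} + 3433\right) = \left(-24 + 1032\right) \left(\frac{1}{107} + 3433\right) = 1008 \cdot \frac{367332}{107} = \frac{370270656}{107}$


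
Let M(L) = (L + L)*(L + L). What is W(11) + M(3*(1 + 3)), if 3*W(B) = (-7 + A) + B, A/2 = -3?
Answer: 1726/3 ≈ 575.33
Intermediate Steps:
A = -6 (A = 2*(-3) = -6)
W(B) = -13/3 + B/3 (W(B) = ((-7 - 6) + B)/3 = (-13 + B)/3 = -13/3 + B/3)
M(L) = 4*L² (M(L) = (2*L)*(2*L) = 4*L²)
W(11) + M(3*(1 + 3)) = (-13/3 + (⅓)*11) + 4*(3*(1 + 3))² = (-13/3 + 11/3) + 4*(3*4)² = -⅔ + 4*12² = -⅔ + 4*144 = -⅔ + 576 = 1726/3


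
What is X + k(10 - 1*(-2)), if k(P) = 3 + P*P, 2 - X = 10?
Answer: 139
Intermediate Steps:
X = -8 (X = 2 - 1*10 = 2 - 10 = -8)
k(P) = 3 + P²
X + k(10 - 1*(-2)) = -8 + (3 + (10 - 1*(-2))²) = -8 + (3 + (10 + 2)²) = -8 + (3 + 12²) = -8 + (3 + 144) = -8 + 147 = 139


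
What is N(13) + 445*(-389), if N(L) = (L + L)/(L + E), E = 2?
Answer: -2596549/15 ≈ -1.7310e+5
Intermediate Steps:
N(L) = 2*L/(2 + L) (N(L) = (L + L)/(L + 2) = (2*L)/(2 + L) = 2*L/(2 + L))
N(13) + 445*(-389) = 2*13/(2 + 13) + 445*(-389) = 2*13/15 - 173105 = 2*13*(1/15) - 173105 = 26/15 - 173105 = -2596549/15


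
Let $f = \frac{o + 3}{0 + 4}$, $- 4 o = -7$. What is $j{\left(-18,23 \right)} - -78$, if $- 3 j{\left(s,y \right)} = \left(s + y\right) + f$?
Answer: $\frac{1215}{16} \approx 75.938$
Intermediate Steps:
$o = \frac{7}{4}$ ($o = \left(- \frac{1}{4}\right) \left(-7\right) = \frac{7}{4} \approx 1.75$)
$f = \frac{19}{16}$ ($f = \frac{\frac{7}{4} + 3}{0 + 4} = \frac{19}{4 \cdot 4} = \frac{19}{4} \cdot \frac{1}{4} = \frac{19}{16} \approx 1.1875$)
$j{\left(s,y \right)} = - \frac{19}{48} - \frac{s}{3} - \frac{y}{3}$ ($j{\left(s,y \right)} = - \frac{\left(s + y\right) + \frac{19}{16}}{3} = - \frac{\frac{19}{16} + s + y}{3} = - \frac{19}{48} - \frac{s}{3} - \frac{y}{3}$)
$j{\left(-18,23 \right)} - -78 = \left(- \frac{19}{48} - -6 - \frac{23}{3}\right) - -78 = \left(- \frac{19}{48} + 6 - \frac{23}{3}\right) + 78 = - \frac{33}{16} + 78 = \frac{1215}{16}$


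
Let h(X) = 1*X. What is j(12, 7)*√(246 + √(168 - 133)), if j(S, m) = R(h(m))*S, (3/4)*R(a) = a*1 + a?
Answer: 224*√(246 + √35) ≈ 3555.3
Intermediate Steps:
h(X) = X
R(a) = 8*a/3 (R(a) = 4*(a*1 + a)/3 = 4*(a + a)/3 = 4*(2*a)/3 = 8*a/3)
j(S, m) = 8*S*m/3 (j(S, m) = (8*m/3)*S = 8*S*m/3)
j(12, 7)*√(246 + √(168 - 133)) = ((8/3)*12*7)*√(246 + √(168 - 133)) = 224*√(246 + √35)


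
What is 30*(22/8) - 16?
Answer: 133/2 ≈ 66.500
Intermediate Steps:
30*(22/8) - 16 = 30*(22*(⅛)) - 16 = 30*(11/4) - 16 = 165/2 - 16 = 133/2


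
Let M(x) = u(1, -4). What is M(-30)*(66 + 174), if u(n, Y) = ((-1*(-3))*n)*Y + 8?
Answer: -960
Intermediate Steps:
u(n, Y) = 8 + 3*Y*n (u(n, Y) = (3*n)*Y + 8 = 3*Y*n + 8 = 8 + 3*Y*n)
M(x) = -4 (M(x) = 8 + 3*(-4)*1 = 8 - 12 = -4)
M(-30)*(66 + 174) = -4*(66 + 174) = -4*240 = -960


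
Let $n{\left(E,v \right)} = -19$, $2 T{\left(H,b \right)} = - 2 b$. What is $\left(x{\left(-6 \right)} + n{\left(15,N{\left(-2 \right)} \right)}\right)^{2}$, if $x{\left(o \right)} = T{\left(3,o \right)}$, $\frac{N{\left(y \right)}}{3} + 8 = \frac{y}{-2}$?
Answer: $169$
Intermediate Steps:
$N{\left(y \right)} = -24 - \frac{3 y}{2}$ ($N{\left(y \right)} = -24 + 3 \frac{y}{-2} = -24 + 3 y \left(- \frac{1}{2}\right) = -24 + 3 \left(- \frac{y}{2}\right) = -24 - \frac{3 y}{2}$)
$T{\left(H,b \right)} = - b$ ($T{\left(H,b \right)} = \frac{\left(-2\right) b}{2} = - b$)
$x{\left(o \right)} = - o$
$\left(x{\left(-6 \right)} + n{\left(15,N{\left(-2 \right)} \right)}\right)^{2} = \left(\left(-1\right) \left(-6\right) - 19\right)^{2} = \left(6 - 19\right)^{2} = \left(-13\right)^{2} = 169$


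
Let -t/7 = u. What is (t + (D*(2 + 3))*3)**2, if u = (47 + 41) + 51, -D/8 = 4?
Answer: 2111209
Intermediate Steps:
D = -32 (D = -8*4 = -32)
u = 139 (u = 88 + 51 = 139)
t = -973 (t = -7*139 = -973)
(t + (D*(2 + 3))*3)**2 = (-973 - 32*(2 + 3)*3)**2 = (-973 - 32*5*3)**2 = (-973 - 160*3)**2 = (-973 - 480)**2 = (-1453)**2 = 2111209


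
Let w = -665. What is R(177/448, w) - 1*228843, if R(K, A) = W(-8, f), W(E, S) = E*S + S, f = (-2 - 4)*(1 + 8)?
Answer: -228465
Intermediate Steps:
f = -54 (f = -6*9 = -54)
W(E, S) = S + E*S
R(K, A) = 378 (R(K, A) = -54*(1 - 8) = -54*(-7) = 378)
R(177/448, w) - 1*228843 = 378 - 1*228843 = 378 - 228843 = -228465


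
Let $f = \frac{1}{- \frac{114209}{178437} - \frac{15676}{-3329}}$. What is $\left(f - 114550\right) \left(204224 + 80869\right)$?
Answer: $- \frac{78932011545819985761}{2416976651} \approx -3.2657 \cdot 10^{10}$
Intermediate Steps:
$f = \frac{594016773}{2416976651}$ ($f = \frac{1}{\left(-114209\right) \frac{1}{178437} - - \frac{15676}{3329}} = \frac{1}{- \frac{114209}{178437} + \frac{15676}{3329}} = \frac{1}{\frac{2416976651}{594016773}} = \frac{594016773}{2416976651} \approx 0.24577$)
$\left(f - 114550\right) \left(204224 + 80869\right) = \left(\frac{594016773}{2416976651} - 114550\right) \left(204224 + 80869\right) = \left(- \frac{276864081355277}{2416976651}\right) 285093 = - \frac{78932011545819985761}{2416976651}$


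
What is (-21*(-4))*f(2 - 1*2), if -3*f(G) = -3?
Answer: 84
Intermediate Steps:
f(G) = 1 (f(G) = -⅓*(-3) = 1)
(-21*(-4))*f(2 - 1*2) = -21*(-4)*1 = 84*1 = 84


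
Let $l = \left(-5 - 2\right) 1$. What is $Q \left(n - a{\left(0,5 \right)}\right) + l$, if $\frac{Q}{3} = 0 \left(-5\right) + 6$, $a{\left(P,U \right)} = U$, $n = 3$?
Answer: $-43$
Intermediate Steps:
$Q = 18$ ($Q = 3 \left(0 \left(-5\right) + 6\right) = 3 \left(0 + 6\right) = 3 \cdot 6 = 18$)
$l = -7$ ($l = \left(-7\right) 1 = -7$)
$Q \left(n - a{\left(0,5 \right)}\right) + l = 18 \left(3 - 5\right) - 7 = 18 \left(-2\right) - 7 = -36 - 7 = -43$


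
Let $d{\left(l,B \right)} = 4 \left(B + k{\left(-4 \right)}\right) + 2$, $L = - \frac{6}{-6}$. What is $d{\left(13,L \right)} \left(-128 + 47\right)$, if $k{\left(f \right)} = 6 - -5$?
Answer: $-4050$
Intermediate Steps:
$L = 1$ ($L = \left(-6\right) \left(- \frac{1}{6}\right) = 1$)
$k{\left(f \right)} = 11$ ($k{\left(f \right)} = 6 + 5 = 11$)
$d{\left(l,B \right)} = 46 + 4 B$ ($d{\left(l,B \right)} = 4 \left(B + 11\right) + 2 = 4 \left(11 + B\right) + 2 = \left(44 + 4 B\right) + 2 = 46 + 4 B$)
$d{\left(13,L \right)} \left(-128 + 47\right) = \left(46 + 4 \cdot 1\right) \left(-128 + 47\right) = \left(46 + 4\right) \left(-81\right) = 50 \left(-81\right) = -4050$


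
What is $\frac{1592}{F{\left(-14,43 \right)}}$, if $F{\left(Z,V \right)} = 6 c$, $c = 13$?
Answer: $\frac{796}{39} \approx 20.41$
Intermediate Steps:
$F{\left(Z,V \right)} = 78$ ($F{\left(Z,V \right)} = 6 \cdot 13 = 78$)
$\frac{1592}{F{\left(-14,43 \right)}} = \frac{1592}{78} = 1592 \cdot \frac{1}{78} = \frac{796}{39}$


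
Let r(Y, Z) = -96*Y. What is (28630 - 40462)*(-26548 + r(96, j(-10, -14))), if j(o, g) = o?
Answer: 423159648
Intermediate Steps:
(28630 - 40462)*(-26548 + r(96, j(-10, -14))) = (28630 - 40462)*(-26548 - 96*96) = -11832*(-26548 - 9216) = -11832*(-35764) = 423159648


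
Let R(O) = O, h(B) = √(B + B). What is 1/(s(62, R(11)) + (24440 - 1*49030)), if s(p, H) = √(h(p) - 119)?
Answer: -1/(24590 - I*√(119 - 2*√31)) ≈ -4.0667e-5 - 1.7176e-8*I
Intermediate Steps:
h(B) = √2*√B (h(B) = √(2*B) = √2*√B)
s(p, H) = √(-119 + √2*√p) (s(p, H) = √(√2*√p - 119) = √(-119 + √2*√p))
1/(s(62, R(11)) + (24440 - 1*49030)) = 1/(√(-119 + √2*√62) + (24440 - 1*49030)) = 1/(√(-119 + 2*√31) + (24440 - 49030)) = 1/(√(-119 + 2*√31) - 24590) = 1/(-24590 + √(-119 + 2*√31))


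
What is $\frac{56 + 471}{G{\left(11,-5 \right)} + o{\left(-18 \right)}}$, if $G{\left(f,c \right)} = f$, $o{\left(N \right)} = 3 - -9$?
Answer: $\frac{527}{23} \approx 22.913$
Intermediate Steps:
$o{\left(N \right)} = 12$ ($o{\left(N \right)} = 3 + 9 = 12$)
$\frac{56 + 471}{G{\left(11,-5 \right)} + o{\left(-18 \right)}} = \frac{56 + 471}{11 + 12} = \frac{527}{23}$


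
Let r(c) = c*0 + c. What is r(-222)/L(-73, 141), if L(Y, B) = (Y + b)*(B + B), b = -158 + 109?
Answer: 37/5734 ≈ 0.0064527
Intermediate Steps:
b = -49
L(Y, B) = 2*B*(-49 + Y) (L(Y, B) = (Y - 49)*(B + B) = (-49 + Y)*(2*B) = 2*B*(-49 + Y))
r(c) = c (r(c) = 0 + c = c)
r(-222)/L(-73, 141) = -222*1/(282*(-49 - 73)) = -222/(2*141*(-122)) = -222/(-34404) = -222*(-1/34404) = 37/5734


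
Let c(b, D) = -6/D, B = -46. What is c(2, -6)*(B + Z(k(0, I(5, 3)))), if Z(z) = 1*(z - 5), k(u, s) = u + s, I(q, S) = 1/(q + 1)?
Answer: -305/6 ≈ -50.833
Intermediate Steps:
I(q, S) = 1/(1 + q)
k(u, s) = s + u
Z(z) = -5 + z (Z(z) = 1*(-5 + z) = -5 + z)
c(2, -6)*(B + Z(k(0, I(5, 3)))) = (-6/(-6))*(-46 + (-5 + (1/(1 + 5) + 0))) = (-6*(-⅙))*(-46 + (-5 + (1/6 + 0))) = 1*(-46 + (-5 + (⅙ + 0))) = 1*(-46 + (-5 + ⅙)) = 1*(-46 - 29/6) = 1*(-305/6) = -305/6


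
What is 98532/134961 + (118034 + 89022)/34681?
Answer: 10453891036/1560194147 ≈ 6.7004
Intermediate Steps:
98532/134961 + (118034 + 89022)/34681 = 98532*(1/134961) + 207056*(1/34681) = 32844/44987 + 207056/34681 = 10453891036/1560194147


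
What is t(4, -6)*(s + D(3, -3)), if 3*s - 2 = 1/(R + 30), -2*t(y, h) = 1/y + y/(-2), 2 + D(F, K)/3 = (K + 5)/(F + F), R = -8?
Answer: -665/176 ≈ -3.7784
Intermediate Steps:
D(F, K) = -6 + 3*(5 + K)/(2*F) (D(F, K) = -6 + 3*((K + 5)/(F + F)) = -6 + 3*((5 + K)/((2*F))) = -6 + 3*((5 + K)*(1/(2*F))) = -6 + 3*((5 + K)/(2*F)) = -6 + 3*(5 + K)/(2*F))
t(y, h) = -1/(2*y) + y/4 (t(y, h) = -(1/y + y/(-2))/2 = -(1/y + y*(-1/2))/2 = -(1/y - y/2)/2 = -1/(2*y) + y/4)
s = 15/22 (s = 2/3 + 1/(3*(-8 + 30)) = 2/3 + (1/3)/22 = 2/3 + (1/3)*(1/22) = 2/3 + 1/66 = 15/22 ≈ 0.68182)
t(4, -6)*(s + D(3, -3)) = ((1/4)*(-2 + 4**2)/4)*(15/22 + (3/2)*(5 - 3 - 4*3)/3) = ((1/4)*(1/4)*(-2 + 16))*(15/22 + (3/2)*(1/3)*(5 - 3 - 12)) = ((1/4)*(1/4)*14)*(15/22 + (3/2)*(1/3)*(-10)) = 7*(15/22 - 5)/8 = (7/8)*(-95/22) = -665/176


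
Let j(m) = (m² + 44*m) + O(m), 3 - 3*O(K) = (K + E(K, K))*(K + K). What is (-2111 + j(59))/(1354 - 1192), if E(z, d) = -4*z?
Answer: 3643/54 ≈ 67.463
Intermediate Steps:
O(K) = 1 + 2*K² (O(K) = 1 - (K - 4*K)*(K + K)/3 = 1 - (-3*K)*2*K/3 = 1 - (-2)*K² = 1 + 2*K²)
j(m) = 1 + 3*m² + 44*m (j(m) = (m² + 44*m) + (1 + 2*m²) = 1 + 3*m² + 44*m)
(-2111 + j(59))/(1354 - 1192) = (-2111 + (1 + 3*59² + 44*59))/(1354 - 1192) = (-2111 + (1 + 3*3481 + 2596))/162 = (-2111 + (1 + 10443 + 2596))*(1/162) = (-2111 + 13040)*(1/162) = 10929*(1/162) = 3643/54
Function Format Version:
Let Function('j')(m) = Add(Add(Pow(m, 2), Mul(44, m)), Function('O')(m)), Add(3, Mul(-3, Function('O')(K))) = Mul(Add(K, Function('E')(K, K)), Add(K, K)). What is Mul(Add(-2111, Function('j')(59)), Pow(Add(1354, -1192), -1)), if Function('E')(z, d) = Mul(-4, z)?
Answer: Rational(3643, 54) ≈ 67.463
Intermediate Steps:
Function('O')(K) = Add(1, Mul(2, Pow(K, 2))) (Function('O')(K) = Add(1, Mul(Rational(-1, 3), Mul(Add(K, Mul(-4, K)), Add(K, K)))) = Add(1, Mul(Rational(-1, 3), Mul(Mul(-3, K), Mul(2, K)))) = Add(1, Mul(Rational(-1, 3), Mul(-6, Pow(K, 2)))) = Add(1, Mul(2, Pow(K, 2))))
Function('j')(m) = Add(1, Mul(3, Pow(m, 2)), Mul(44, m)) (Function('j')(m) = Add(Add(Pow(m, 2), Mul(44, m)), Add(1, Mul(2, Pow(m, 2)))) = Add(1, Mul(3, Pow(m, 2)), Mul(44, m)))
Mul(Add(-2111, Function('j')(59)), Pow(Add(1354, -1192), -1)) = Mul(Add(-2111, Add(1, Mul(3, Pow(59, 2)), Mul(44, 59))), Pow(Add(1354, -1192), -1)) = Mul(Add(-2111, Add(1, Mul(3, 3481), 2596)), Pow(162, -1)) = Mul(Add(-2111, Add(1, 10443, 2596)), Rational(1, 162)) = Mul(Add(-2111, 13040), Rational(1, 162)) = Mul(10929, Rational(1, 162)) = Rational(3643, 54)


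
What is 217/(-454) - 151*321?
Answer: -22006051/454 ≈ -48472.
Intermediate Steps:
217/(-454) - 151*321 = 217*(-1/454) - 48471 = -217/454 - 48471 = -22006051/454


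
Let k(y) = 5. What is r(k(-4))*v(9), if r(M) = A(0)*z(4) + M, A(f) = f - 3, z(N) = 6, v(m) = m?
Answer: -117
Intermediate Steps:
A(f) = -3 + f
r(M) = -18 + M (r(M) = (-3 + 0)*6 + M = -3*6 + M = -18 + M)
r(k(-4))*v(9) = (-18 + 5)*9 = -13*9 = -117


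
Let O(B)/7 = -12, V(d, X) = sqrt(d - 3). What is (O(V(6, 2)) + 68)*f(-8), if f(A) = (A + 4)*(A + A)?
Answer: -1024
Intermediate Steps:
V(d, X) = sqrt(-3 + d)
f(A) = 2*A*(4 + A) (f(A) = (4 + A)*(2*A) = 2*A*(4 + A))
O(B) = -84 (O(B) = 7*(-12) = -84)
(O(V(6, 2)) + 68)*f(-8) = (-84 + 68)*(2*(-8)*(4 - 8)) = -32*(-8)*(-4) = -16*64 = -1024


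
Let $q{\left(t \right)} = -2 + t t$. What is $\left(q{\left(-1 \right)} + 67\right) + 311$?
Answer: $377$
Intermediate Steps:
$q{\left(t \right)} = -2 + t^{2}$
$\left(q{\left(-1 \right)} + 67\right) + 311 = \left(\left(-2 + \left(-1\right)^{2}\right) + 67\right) + 311 = \left(\left(-2 + 1\right) + 67\right) + 311 = \left(-1 + 67\right) + 311 = 66 + 311 = 377$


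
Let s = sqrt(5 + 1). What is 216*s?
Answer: 216*sqrt(6) ≈ 529.09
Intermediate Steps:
s = sqrt(6) ≈ 2.4495
216*s = 216*sqrt(6)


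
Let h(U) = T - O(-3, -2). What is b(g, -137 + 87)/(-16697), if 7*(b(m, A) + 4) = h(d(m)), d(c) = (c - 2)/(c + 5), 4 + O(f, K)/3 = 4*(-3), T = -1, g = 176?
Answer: -19/116879 ≈ -0.00016256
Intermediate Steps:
O(f, K) = -48 (O(f, K) = -12 + 3*(4*(-3)) = -12 + 3*(-12) = -12 - 36 = -48)
d(c) = (-2 + c)/(5 + c)
h(U) = 47 (h(U) = -1 - 1*(-48) = -1 + 48 = 47)
b(m, A) = 19/7 (b(m, A) = -4 + (⅐)*47 = -4 + 47/7 = 19/7)
b(g, -137 + 87)/(-16697) = (19/7)/(-16697) = (19/7)*(-1/16697) = -19/116879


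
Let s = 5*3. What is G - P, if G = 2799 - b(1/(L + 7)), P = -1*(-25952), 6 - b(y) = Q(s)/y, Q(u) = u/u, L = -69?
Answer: -23221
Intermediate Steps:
s = 15
Q(u) = 1
b(y) = 6 - 1/y
P = 25952
G = 2731 (G = 2799 - (6 - 1/(1/(-69 + 7))) = 2799 - (6 - 1/(1/(-62))) = 2799 - (6 - 1/(-1/62)) = 2799 - (6 - 1*(-62)) = 2799 - (6 + 62) = 2799 - 1*68 = 2799 - 68 = 2731)
G - P = 2731 - 1*25952 = 2731 - 25952 = -23221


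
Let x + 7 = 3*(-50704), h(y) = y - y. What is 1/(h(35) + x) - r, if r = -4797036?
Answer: 729720319283/152119 ≈ 4.7970e+6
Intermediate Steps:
h(y) = 0
x = -152119 (x = -7 + 3*(-50704) = -7 - 152112 = -152119)
1/(h(35) + x) - r = 1/(0 - 152119) - 1*(-4797036) = 1/(-152119) + 4797036 = -1/152119 + 4797036 = 729720319283/152119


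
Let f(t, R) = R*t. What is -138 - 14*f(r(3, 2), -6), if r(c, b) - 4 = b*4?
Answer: 870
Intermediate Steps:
r(c, b) = 4 + 4*b (r(c, b) = 4 + b*4 = 4 + 4*b)
-138 - 14*f(r(3, 2), -6) = -138 - (-84)*(4 + 4*2) = -138 - (-84)*(4 + 8) = -138 - (-84)*12 = -138 - 14*(-72) = -138 + 1008 = 870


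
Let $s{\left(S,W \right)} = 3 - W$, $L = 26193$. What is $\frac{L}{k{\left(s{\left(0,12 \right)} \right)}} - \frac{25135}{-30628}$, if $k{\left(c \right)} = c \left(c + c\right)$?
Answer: $\frac{134385179}{826956} \approx 162.51$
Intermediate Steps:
$k{\left(c \right)} = 2 c^{2}$ ($k{\left(c \right)} = c 2 c = 2 c^{2}$)
$\frac{L}{k{\left(s{\left(0,12 \right)} \right)}} - \frac{25135}{-30628} = \frac{26193}{2 \left(3 - 12\right)^{2}} - \frac{25135}{-30628} = \frac{26193}{2 \left(3 - 12\right)^{2}} - - \frac{25135}{30628} = \frac{26193}{2 \left(-9\right)^{2}} + \frac{25135}{30628} = \frac{26193}{2 \cdot 81} + \frac{25135}{30628} = \frac{26193}{162} + \frac{25135}{30628} = 26193 \cdot \frac{1}{162} + \frac{25135}{30628} = \frac{8731}{54} + \frac{25135}{30628} = \frac{134385179}{826956}$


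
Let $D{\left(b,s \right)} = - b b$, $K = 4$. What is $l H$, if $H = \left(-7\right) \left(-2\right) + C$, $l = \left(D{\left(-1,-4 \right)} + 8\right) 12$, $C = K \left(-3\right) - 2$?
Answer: $0$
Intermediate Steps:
$C = -14$ ($C = 4 \left(-3\right) - 2 = -12 - 2 = -14$)
$D{\left(b,s \right)} = - b^{2}$
$l = 84$ ($l = \left(- \left(-1\right)^{2} + 8\right) 12 = \left(\left(-1\right) 1 + 8\right) 12 = \left(-1 + 8\right) 12 = 7 \cdot 12 = 84$)
$H = 0$ ($H = \left(-7\right) \left(-2\right) - 14 = 14 - 14 = 0$)
$l H = 84 \cdot 0 = 0$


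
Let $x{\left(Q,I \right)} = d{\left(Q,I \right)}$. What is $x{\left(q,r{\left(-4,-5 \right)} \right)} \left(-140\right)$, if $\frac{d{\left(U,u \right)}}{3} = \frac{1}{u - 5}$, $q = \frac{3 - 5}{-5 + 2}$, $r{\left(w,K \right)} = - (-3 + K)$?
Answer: $-140$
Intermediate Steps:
$r{\left(w,K \right)} = 3 - K$
$q = \frac{2}{3}$ ($q = - \frac{2}{-3} = \left(-2\right) \left(- \frac{1}{3}\right) = \frac{2}{3} \approx 0.66667$)
$d{\left(U,u \right)} = \frac{3}{-5 + u}$ ($d{\left(U,u \right)} = \frac{3}{u - 5} = \frac{3}{-5 + u}$)
$x{\left(Q,I \right)} = \frac{3}{-5 + I}$
$x{\left(q,r{\left(-4,-5 \right)} \right)} \left(-140\right) = \frac{3}{-5 + \left(3 - -5\right)} \left(-140\right) = \frac{3}{-5 + \left(3 + 5\right)} \left(-140\right) = \frac{3}{-5 + 8} \left(-140\right) = \frac{3}{3} \left(-140\right) = 3 \cdot \frac{1}{3} \left(-140\right) = 1 \left(-140\right) = -140$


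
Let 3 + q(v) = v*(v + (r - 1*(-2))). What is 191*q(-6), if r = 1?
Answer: 2865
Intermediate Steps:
q(v) = -3 + v*(3 + v) (q(v) = -3 + v*(v + (1 - 1*(-2))) = -3 + v*(v + (1 + 2)) = -3 + v*(v + 3) = -3 + v*(3 + v))
191*q(-6) = 191*(-3 + (-6)² + 3*(-6)) = 191*(-3 + 36 - 18) = 191*15 = 2865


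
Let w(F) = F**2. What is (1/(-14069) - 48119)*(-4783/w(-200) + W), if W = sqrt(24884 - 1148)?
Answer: 809506262999/140690000 - 1353972424*sqrt(5934)/14069 ≈ -7.4077e+6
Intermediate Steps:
W = 2*sqrt(5934) (W = sqrt(23736) = 2*sqrt(5934) ≈ 154.06)
(1/(-14069) - 48119)*(-4783/w(-200) + W) = (1/(-14069) - 48119)*(-4783/((-200)**2) + 2*sqrt(5934)) = (-1/14069 - 48119)*(-4783/40000 + 2*sqrt(5934)) = -676986212*(-4783*1/40000 + 2*sqrt(5934))/14069 = -676986212*(-4783/40000 + 2*sqrt(5934))/14069 = 809506262999/140690000 - 1353972424*sqrt(5934)/14069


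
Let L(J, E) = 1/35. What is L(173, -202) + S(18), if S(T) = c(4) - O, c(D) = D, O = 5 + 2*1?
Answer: -104/35 ≈ -2.9714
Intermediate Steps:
O = 7 (O = 5 + 2 = 7)
L(J, E) = 1/35
S(T) = -3 (S(T) = 4 - 1*7 = 4 - 7 = -3)
L(173, -202) + S(18) = 1/35 - 3 = -104/35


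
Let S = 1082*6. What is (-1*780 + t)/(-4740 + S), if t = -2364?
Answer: -131/73 ≈ -1.7945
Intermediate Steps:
S = 6492
(-1*780 + t)/(-4740 + S) = (-1*780 - 2364)/(-4740 + 6492) = (-780 - 2364)/1752 = -3144*1/1752 = -131/73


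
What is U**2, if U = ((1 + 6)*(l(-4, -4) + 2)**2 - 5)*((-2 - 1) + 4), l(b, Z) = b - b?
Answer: 529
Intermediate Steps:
l(b, Z) = 0
U = 23 (U = ((1 + 6)*(0 + 2)**2 - 5)*((-2 - 1) + 4) = (7*2**2 - 5)*(-3 + 4) = (7*4 - 5)*1 = (28 - 5)*1 = 23*1 = 23)
U**2 = 23**2 = 529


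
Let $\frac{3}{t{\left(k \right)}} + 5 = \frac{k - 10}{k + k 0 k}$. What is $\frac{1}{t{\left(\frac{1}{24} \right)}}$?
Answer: $- \frac{244}{3} \approx -81.333$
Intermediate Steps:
$t{\left(k \right)} = \frac{3}{-5 + \frac{-10 + k}{k}}$ ($t{\left(k \right)} = \frac{3}{-5 + \frac{k - 10}{k + k 0 k}} = \frac{3}{-5 + \frac{-10 + k}{k + 0 k}} = \frac{3}{-5 + \frac{-10 + k}{k + 0}} = \frac{3}{-5 + \frac{-10 + k}{k}}$)
$\frac{1}{t{\left(\frac{1}{24} \right)}} = \frac{1}{\left(-3\right) \frac{1}{24} \frac{1}{10 + \frac{4}{24}}} = \frac{1}{\left(-3\right) \frac{1}{24} \frac{1}{10 + 4 \cdot \frac{1}{24}}} = \frac{1}{\left(-3\right) \frac{1}{24} \frac{1}{10 + \frac{1}{6}}} = \frac{1}{\left(-3\right) \frac{1}{24} \frac{1}{\frac{61}{6}}} = \frac{1}{\left(-3\right) \frac{1}{24} \cdot \frac{6}{61}} = \frac{1}{- \frac{3}{244}} = - \frac{244}{3}$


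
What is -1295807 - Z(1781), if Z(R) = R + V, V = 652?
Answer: -1298240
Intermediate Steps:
Z(R) = 652 + R (Z(R) = R + 652 = 652 + R)
-1295807 - Z(1781) = -1295807 - (652 + 1781) = -1295807 - 1*2433 = -1295807 - 2433 = -1298240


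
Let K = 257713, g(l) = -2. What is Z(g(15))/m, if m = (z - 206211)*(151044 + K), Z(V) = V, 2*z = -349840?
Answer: 2/155789964167 ≈ 1.2838e-11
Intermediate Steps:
z = -174920 (z = (½)*(-349840) = -174920)
m = -155789964167 (m = (-174920 - 206211)*(151044 + 257713) = -381131*408757 = -155789964167)
Z(g(15))/m = -2/(-155789964167) = -2*(-1/155789964167) = 2/155789964167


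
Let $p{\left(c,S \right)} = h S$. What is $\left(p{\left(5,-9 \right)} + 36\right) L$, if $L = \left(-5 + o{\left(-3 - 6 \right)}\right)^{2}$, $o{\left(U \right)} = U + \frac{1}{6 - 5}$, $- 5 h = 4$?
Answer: $\frac{36504}{5} \approx 7300.8$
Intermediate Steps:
$h = - \frac{4}{5}$ ($h = \left(- \frac{1}{5}\right) 4 = - \frac{4}{5} \approx -0.8$)
$p{\left(c,S \right)} = - \frac{4 S}{5}$
$o{\left(U \right)} = 1 + U$ ($o{\left(U \right)} = U + 1^{-1} = U + 1 = 1 + U$)
$L = 169$ ($L = \left(-5 + \left(1 - 9\right)\right)^{2} = \left(-5 - 8\right)^{2} = \left(-13\right)^{2} = 169$)
$\left(p{\left(5,-9 \right)} + 36\right) L = \left(\left(- \frac{4}{5}\right) \left(-9\right) + 36\right) 169 = \left(\frac{36}{5} + 36\right) 169 = \frac{216}{5} \cdot 169 = \frac{36504}{5}$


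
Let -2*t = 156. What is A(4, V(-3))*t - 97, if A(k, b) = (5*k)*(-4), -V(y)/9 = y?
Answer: 6143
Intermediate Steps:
t = -78 (t = -½*156 = -78)
V(y) = -9*y
A(k, b) = -20*k
A(4, V(-3))*t - 97 = -20*4*(-78) - 97 = -80*(-78) - 97 = 6240 - 97 = 6143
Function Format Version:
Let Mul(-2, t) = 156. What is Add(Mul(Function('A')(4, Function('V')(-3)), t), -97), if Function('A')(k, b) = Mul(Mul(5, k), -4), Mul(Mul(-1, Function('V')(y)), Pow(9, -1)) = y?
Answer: 6143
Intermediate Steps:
t = -78 (t = Mul(Rational(-1, 2), 156) = -78)
Function('V')(y) = Mul(-9, y)
Function('A')(k, b) = Mul(-20, k)
Add(Mul(Function('A')(4, Function('V')(-3)), t), -97) = Add(Mul(Mul(-20, 4), -78), -97) = Add(Mul(-80, -78), -97) = Add(6240, -97) = 6143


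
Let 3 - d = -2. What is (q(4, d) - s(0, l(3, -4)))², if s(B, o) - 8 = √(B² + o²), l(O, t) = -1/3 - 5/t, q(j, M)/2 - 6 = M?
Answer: 24649/144 ≈ 171.17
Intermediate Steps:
d = 5 (d = 3 - 1*(-2) = 3 + 2 = 5)
q(j, M) = 12 + 2*M
l(O, t) = -⅓ - 5/t (l(O, t) = -1*⅓ - 5/t = -⅓ - 5/t)
s(B, o) = 8 + √(B² + o²)
(q(4, d) - s(0, l(3, -4)))² = ((12 + 2*5) - (8 + √(0² + ((⅓)*(-15 - 1*(-4))/(-4))²)))² = ((12 + 10) - (8 + √(0 + ((⅓)*(-¼)*(-15 + 4))²)))² = (22 - (8 + √(0 + ((⅓)*(-¼)*(-11))²)))² = (22 - (8 + √(0 + (11/12)²)))² = (22 - (8 + √(0 + 121/144)))² = (22 - (8 + √(121/144)))² = (22 - (8 + 11/12))² = (22 - 1*107/12)² = (22 - 107/12)² = (157/12)² = 24649/144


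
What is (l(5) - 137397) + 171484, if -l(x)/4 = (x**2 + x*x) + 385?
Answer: 32347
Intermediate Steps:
l(x) = -1540 - 8*x**2 (l(x) = -4*((x**2 + x*x) + 385) = -4*((x**2 + x**2) + 385) = -4*(2*x**2 + 385) = -4*(385 + 2*x**2) = -1540 - 8*x**2)
(l(5) - 137397) + 171484 = ((-1540 - 8*5**2) - 137397) + 171484 = ((-1540 - 8*25) - 137397) + 171484 = ((-1540 - 200) - 137397) + 171484 = (-1740 - 137397) + 171484 = -139137 + 171484 = 32347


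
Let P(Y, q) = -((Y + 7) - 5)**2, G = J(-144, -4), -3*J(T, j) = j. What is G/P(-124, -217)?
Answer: -1/11163 ≈ -8.9582e-5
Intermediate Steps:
J(T, j) = -j/3
G = 4/3 (G = -1/3*(-4) = 4/3 ≈ 1.3333)
P(Y, q) = -(2 + Y)**2 (P(Y, q) = -((7 + Y) - 5)**2 = -(2 + Y)**2)
G/P(-124, -217) = 4/(3*((-(2 - 124)**2))) = 4/(3*((-1*(-122)**2))) = 4/(3*((-1*14884))) = (4/3)/(-14884) = (4/3)*(-1/14884) = -1/11163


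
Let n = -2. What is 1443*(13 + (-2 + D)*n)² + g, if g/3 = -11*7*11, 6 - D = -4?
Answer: 10446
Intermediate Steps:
D = 10 (D = 6 - 1*(-4) = 6 + 4 = 10)
g = -2541 (g = 3*(-11*7*11) = 3*(-77*11) = 3*(-847) = -2541)
1443*(13 + (-2 + D)*n)² + g = 1443*(13 + (-2 + 10)*(-2))² - 2541 = 1443*(13 + 8*(-2))² - 2541 = 1443*(13 - 16)² - 2541 = 1443*(-3)² - 2541 = 1443*9 - 2541 = 12987 - 2541 = 10446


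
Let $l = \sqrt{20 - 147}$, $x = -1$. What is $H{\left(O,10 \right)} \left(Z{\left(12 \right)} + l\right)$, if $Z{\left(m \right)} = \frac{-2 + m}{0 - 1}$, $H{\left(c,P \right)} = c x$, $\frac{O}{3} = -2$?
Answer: $-60 + 6 i \sqrt{127} \approx -60.0 + 67.617 i$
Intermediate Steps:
$O = -6$ ($O = 3 \left(-2\right) = -6$)
$H{\left(c,P \right)} = - c$ ($H{\left(c,P \right)} = c \left(-1\right) = - c$)
$Z{\left(m \right)} = 2 - m$ ($Z{\left(m \right)} = \frac{-2 + m}{-1} = \left(-2 + m\right) \left(-1\right) = 2 - m$)
$l = i \sqrt{127}$ ($l = \sqrt{-127} = i \sqrt{127} \approx 11.269 i$)
$H{\left(O,10 \right)} \left(Z{\left(12 \right)} + l\right) = \left(-1\right) \left(-6\right) \left(\left(2 - 12\right) + i \sqrt{127}\right) = 6 \left(\left(2 - 12\right) + i \sqrt{127}\right) = 6 \left(-10 + i \sqrt{127}\right) = -60 + 6 i \sqrt{127}$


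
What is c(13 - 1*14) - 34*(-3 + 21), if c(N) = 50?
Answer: -562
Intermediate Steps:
c(13 - 1*14) - 34*(-3 + 21) = 50 - 34*(-3 + 21) = 50 - 34*18 = 50 - 1*612 = 50 - 612 = -562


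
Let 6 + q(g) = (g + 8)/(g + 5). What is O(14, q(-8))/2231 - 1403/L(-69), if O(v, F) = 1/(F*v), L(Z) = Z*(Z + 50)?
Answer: -1270189/1186892 ≈ -1.0702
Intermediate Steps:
q(g) = -6 + (8 + g)/(5 + g) (q(g) = -6 + (g + 8)/(g + 5) = -6 + (8 + g)/(5 + g))
L(Z) = Z*(50 + Z)
O(14, q(-8))/2231 - 1403/L(-69) = (1/(((-22 - 5*(-8))/(5 - 8))*14))/2231 - 1403*(-1/(69*(50 - 69))) = ((1/14)/((-22 + 40)/(-3)))*(1/2231) - 1403/((-69*(-19))) = ((1/14)/(-⅓*18))*(1/2231) - 1403/1311 = ((1/14)/(-6))*(1/2231) - 1403*1/1311 = -⅙*1/14*(1/2231) - 61/57 = -1/84*1/2231 - 61/57 = -1/187404 - 61/57 = -1270189/1186892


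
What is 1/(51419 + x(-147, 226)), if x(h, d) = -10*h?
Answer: 1/52889 ≈ 1.8908e-5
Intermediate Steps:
1/(51419 + x(-147, 226)) = 1/(51419 - 10*(-147)) = 1/(51419 + 1470) = 1/52889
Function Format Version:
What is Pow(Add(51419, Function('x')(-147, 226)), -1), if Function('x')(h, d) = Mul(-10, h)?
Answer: Rational(1, 52889) ≈ 1.8908e-5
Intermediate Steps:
Pow(Add(51419, Function('x')(-147, 226)), -1) = Pow(Add(51419, Mul(-10, -147)), -1) = Pow(Add(51419, 1470), -1) = Pow(52889, -1) = Rational(1, 52889)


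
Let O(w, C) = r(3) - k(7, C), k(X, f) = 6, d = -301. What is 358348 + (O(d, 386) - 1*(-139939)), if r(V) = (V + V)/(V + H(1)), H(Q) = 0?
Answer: 498283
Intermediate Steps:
r(V) = 2 (r(V) = (V + V)/(V + 0) = (2*V)/V = 2)
O(w, C) = -4 (O(w, C) = 2 - 1*6 = 2 - 6 = -4)
358348 + (O(d, 386) - 1*(-139939)) = 358348 + (-4 - 1*(-139939)) = 358348 + (-4 + 139939) = 358348 + 139935 = 498283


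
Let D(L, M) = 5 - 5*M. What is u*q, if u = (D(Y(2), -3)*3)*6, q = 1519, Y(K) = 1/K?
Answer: 546840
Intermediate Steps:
u = 360 (u = ((5 - 5*(-3))*3)*6 = ((5 + 15)*3)*6 = (20*3)*6 = 60*6 = 360)
u*q = 360*1519 = 546840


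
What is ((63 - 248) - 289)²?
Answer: 224676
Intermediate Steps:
((63 - 248) - 289)² = (-185 - 289)² = (-474)² = 224676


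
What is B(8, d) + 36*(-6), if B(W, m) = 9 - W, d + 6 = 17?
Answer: -215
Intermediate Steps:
d = 11 (d = -6 + 17 = 11)
B(8, d) + 36*(-6) = (9 - 1*8) + 36*(-6) = (9 - 8) - 216 = 1 - 216 = -215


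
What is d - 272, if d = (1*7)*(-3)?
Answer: -293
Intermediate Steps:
d = -21 (d = 7*(-3) = -21)
d - 272 = -21 - 272 = -293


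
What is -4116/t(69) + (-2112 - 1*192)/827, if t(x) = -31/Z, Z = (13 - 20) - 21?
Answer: -95381520/25637 ≈ -3720.5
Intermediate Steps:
Z = -28 (Z = -7 - 21 = -28)
t(x) = 31/28 (t(x) = -31/(-28) = -31*(-1/28) = 31/28)
-4116/t(69) + (-2112 - 1*192)/827 = -4116/31/28 + (-2112 - 1*192)/827 = -4116*28/31 + (-2112 - 192)*(1/827) = -115248/31 - 2304*1/827 = -115248/31 - 2304/827 = -95381520/25637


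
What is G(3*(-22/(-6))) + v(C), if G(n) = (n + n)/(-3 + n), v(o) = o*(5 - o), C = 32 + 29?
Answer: -13653/4 ≈ -3413.3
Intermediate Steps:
C = 61
G(n) = 2*n/(-3 + n) (G(n) = (2*n)/(-3 + n) = 2*n/(-3 + n))
G(3*(-22/(-6))) + v(C) = 2*(3*(-22/(-6)))/(-3 + 3*(-22/(-6))) + 61*(5 - 1*61) = 2*(3*(-22*(-⅙)))/(-3 + 3*(-22*(-⅙))) + 61*(5 - 61) = 2*(3*(11/3))/(-3 + 3*(11/3)) + 61*(-56) = 2*11/(-3 + 11) - 3416 = 2*11/8 - 3416 = 2*11*(⅛) - 3416 = 11/4 - 3416 = -13653/4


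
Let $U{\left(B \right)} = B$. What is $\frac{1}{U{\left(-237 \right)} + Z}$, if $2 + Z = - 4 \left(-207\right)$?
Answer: $\frac{1}{589} \approx 0.0016978$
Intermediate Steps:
$Z = 826$ ($Z = -2 - 4 \left(-207\right) = -2 - -828 = -2 + 828 = 826$)
$\frac{1}{U{\left(-237 \right)} + Z} = \frac{1}{-237 + 826} = \frac{1}{589}$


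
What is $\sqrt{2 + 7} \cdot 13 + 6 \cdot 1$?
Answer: $45$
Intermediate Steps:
$\sqrt{2 + 7} \cdot 13 + 6 \cdot 1 = \sqrt{9} \cdot 13 + 6 = 3 \cdot 13 + 6 = 39 + 6 = 45$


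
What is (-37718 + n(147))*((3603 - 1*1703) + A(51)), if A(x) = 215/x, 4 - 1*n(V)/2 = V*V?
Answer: -2619774240/17 ≈ -1.5410e+8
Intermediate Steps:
n(V) = 8 - 2*V² (n(V) = 8 - 2*V*V = 8 - 2*V²)
(-37718 + n(147))*((3603 - 1*1703) + A(51)) = (-37718 + (8 - 2*147²))*((3603 - 1*1703) + 215/51) = (-37718 + (8 - 2*21609))*((3603 - 1703) + 215*(1/51)) = (-37718 + (8 - 43218))*(1900 + 215/51) = (-37718 - 43210)*(97115/51) = -80928*97115/51 = -2619774240/17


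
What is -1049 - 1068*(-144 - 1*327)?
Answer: 501979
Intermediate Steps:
-1049 - 1068*(-144 - 1*327) = -1049 - 1068*(-144 - 327) = -1049 - 1068*(-471) = -1049 + 503028 = 501979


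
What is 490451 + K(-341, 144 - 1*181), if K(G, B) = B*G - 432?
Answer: 502636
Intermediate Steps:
K(G, B) = -432 + B*G
490451 + K(-341, 144 - 1*181) = 490451 + (-432 + (144 - 1*181)*(-341)) = 490451 + (-432 + (144 - 181)*(-341)) = 490451 + (-432 - 37*(-341)) = 490451 + (-432 + 12617) = 490451 + 12185 = 502636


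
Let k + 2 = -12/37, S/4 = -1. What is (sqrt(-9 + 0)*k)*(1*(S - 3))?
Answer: 1806*I/37 ≈ 48.811*I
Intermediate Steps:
S = -4 (S = 4*(-1) = -4)
k = -86/37 (k = -2 - 12/37 = -86/37 ≈ -2.3243)
(sqrt(-9 + 0)*k)*(1*(S - 3)) = (sqrt(-9 + 0)*(-86/37))*(1*(-4 - 3)) = (sqrt(-9)*(-86/37))*(1*(-7)) = ((3*I)*(-86/37))*(-7) = -258*I/37*(-7) = 1806*I/37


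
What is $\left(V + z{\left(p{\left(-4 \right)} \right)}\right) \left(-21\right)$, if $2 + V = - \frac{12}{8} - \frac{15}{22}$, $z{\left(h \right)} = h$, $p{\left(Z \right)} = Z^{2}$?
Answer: $- \frac{2730}{11} \approx -248.18$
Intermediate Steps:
$V = - \frac{46}{11}$ ($V = -2 - \left(\frac{3}{2} + \frac{15}{22}\right) = -2 - \frac{24}{11} = - \frac{46}{11} \approx -4.1818$)
$\left(V + z{\left(p{\left(-4 \right)} \right)}\right) \left(-21\right) = \left(- \frac{46}{11} + \left(-4\right)^{2}\right) \left(-21\right) = \left(- \frac{46}{11} + 16\right) \left(-21\right) = \frac{130}{11} \left(-21\right) = - \frac{2730}{11}$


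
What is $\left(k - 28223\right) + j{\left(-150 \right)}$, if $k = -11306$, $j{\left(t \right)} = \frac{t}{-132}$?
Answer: $- \frac{869613}{22} \approx -39528.0$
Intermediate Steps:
$j{\left(t \right)} = - \frac{t}{132}$ ($j{\left(t \right)} = t \left(- \frac{1}{132}\right) = - \frac{t}{132}$)
$\left(k - 28223\right) + j{\left(-150 \right)} = \left(-11306 - 28223\right) - - \frac{25}{22} = -39529 + \frac{25}{22} = - \frac{869613}{22}$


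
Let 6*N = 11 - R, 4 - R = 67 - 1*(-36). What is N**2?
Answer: 3025/9 ≈ 336.11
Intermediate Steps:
R = -99 (R = 4 - (67 - 1*(-36)) = 4 - (67 + 36) = 4 - 1*103 = 4 - 103 = -99)
N = 55/3 (N = (11 - 1*(-99))/6 = (11 + 99)/6 = (1/6)*110 = 55/3 ≈ 18.333)
N**2 = (55/3)**2 = 3025/9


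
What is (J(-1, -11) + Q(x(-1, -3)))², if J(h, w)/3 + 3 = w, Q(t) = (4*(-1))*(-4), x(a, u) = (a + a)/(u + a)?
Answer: 676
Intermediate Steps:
x(a, u) = 2*a/(a + u) (x(a, u) = (2*a)/(a + u) = 2*a/(a + u))
Q(t) = 16 (Q(t) = -4*(-4) = 16)
J(h, w) = -9 + 3*w
(J(-1, -11) + Q(x(-1, -3)))² = ((-9 + 3*(-11)) + 16)² = ((-9 - 33) + 16)² = (-42 + 16)² = (-26)² = 676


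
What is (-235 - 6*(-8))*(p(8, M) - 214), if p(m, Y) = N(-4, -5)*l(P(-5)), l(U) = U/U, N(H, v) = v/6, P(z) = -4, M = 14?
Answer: 241043/6 ≈ 40174.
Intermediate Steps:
N(H, v) = v/6 (N(H, v) = v*(⅙) = v/6)
l(U) = 1
p(m, Y) = -⅚ (p(m, Y) = ((⅙)*(-5))*1 = -⅚*1 = -⅚)
(-235 - 6*(-8))*(p(8, M) - 214) = (-235 - 6*(-8))*(-⅚ - 214) = (-235 + 48)*(-1289/6) = -187*(-1289/6) = 241043/6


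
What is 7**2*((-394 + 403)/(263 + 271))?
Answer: 147/178 ≈ 0.82584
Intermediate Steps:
7**2*((-394 + 403)/(263 + 271)) = 49*(9/534) = 49*(9*(1/534)) = 49*(3/178) = 147/178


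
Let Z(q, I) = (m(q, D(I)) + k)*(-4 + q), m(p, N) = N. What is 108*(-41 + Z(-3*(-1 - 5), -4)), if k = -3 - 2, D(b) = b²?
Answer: 12204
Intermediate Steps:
k = -5
Z(q, I) = (-5 + I²)*(-4 + q) (Z(q, I) = (I² - 5)*(-4 + q) = (-5 + I²)*(-4 + q))
108*(-41 + Z(-3*(-1 - 5), -4)) = 108*(-41 + (20 - (-15)*(-1 - 5) - 4*(-4)² - 3*(-1 - 5)*(-4)²)) = 108*(-41 + (20 - (-15)*(-6) - 4*16 - 3*(-6)*16)) = 108*(-41 + (20 - 5*18 - 64 + 18*16)) = 108*(-41 + (20 - 90 - 64 + 288)) = 108*(-41 + 154) = 108*113 = 12204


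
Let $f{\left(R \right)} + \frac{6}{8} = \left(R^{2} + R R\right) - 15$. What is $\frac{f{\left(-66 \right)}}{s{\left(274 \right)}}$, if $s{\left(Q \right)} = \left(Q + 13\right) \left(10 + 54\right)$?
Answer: $\frac{34785}{73472} \approx 0.47345$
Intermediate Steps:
$s{\left(Q \right)} = 832 + 64 Q$ ($s{\left(Q \right)} = \left(13 + Q\right) 64 = 832 + 64 Q$)
$f{\left(R \right)} = - \frac{63}{4} + 2 R^{2}$ ($f{\left(R \right)} = - \frac{3}{4} - \left(15 - R^{2} - R R\right) = - \frac{3}{4} + \left(\left(R^{2} + R^{2}\right) - 15\right) = - \frac{3}{4} + \left(2 R^{2} - 15\right) = - \frac{3}{4} + \left(-15 + 2 R^{2}\right) = - \frac{63}{4} + 2 R^{2}$)
$\frac{f{\left(-66 \right)}}{s{\left(274 \right)}} = \frac{- \frac{63}{4} + 2 \left(-66\right)^{2}}{832 + 64 \cdot 274} = \frac{- \frac{63}{4} + 2 \cdot 4356}{832 + 17536} = \frac{- \frac{63}{4} + 8712}{18368} = \frac{34785}{4} \cdot \frac{1}{18368} = \frac{34785}{73472}$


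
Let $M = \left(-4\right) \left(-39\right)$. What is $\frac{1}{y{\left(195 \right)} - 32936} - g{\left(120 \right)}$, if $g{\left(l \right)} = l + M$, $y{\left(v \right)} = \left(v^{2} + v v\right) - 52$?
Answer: $- \frac{11885111}{43062} \approx -276.0$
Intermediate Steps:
$M = 156$
$y{\left(v \right)} = -52 + 2 v^{2}$ ($y{\left(v \right)} = \left(v^{2} + v^{2}\right) - 52 = 2 v^{2} - 52 = -52 + 2 v^{2}$)
$g{\left(l \right)} = 156 + l$ ($g{\left(l \right)} = l + 156 = 156 + l$)
$\frac{1}{y{\left(195 \right)} - 32936} - g{\left(120 \right)} = \frac{1}{\left(-52 + 2 \cdot 195^{2}\right) - 32936} - \left(156 + 120\right) = \frac{1}{\left(-52 + 2 \cdot 38025\right) - 32936} - 276 = \frac{1}{\left(-52 + 76050\right) - 32936} - 276 = \frac{1}{75998 - 32936} - 276 = \frac{1}{43062} - 276 = - \frac{11885111}{43062}$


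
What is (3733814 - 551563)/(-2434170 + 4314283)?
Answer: 3182251/1880113 ≈ 1.6926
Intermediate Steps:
(3733814 - 551563)/(-2434170 + 4314283) = 3182251/1880113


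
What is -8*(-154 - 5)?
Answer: 1272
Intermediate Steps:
-8*(-154 - 5) = -8*(-159) = 1272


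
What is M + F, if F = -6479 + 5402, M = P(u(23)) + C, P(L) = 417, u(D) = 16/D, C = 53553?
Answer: 52893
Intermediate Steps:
M = 53970 (M = 417 + 53553 = 53970)
F = -1077
M + F = 53970 - 1077 = 52893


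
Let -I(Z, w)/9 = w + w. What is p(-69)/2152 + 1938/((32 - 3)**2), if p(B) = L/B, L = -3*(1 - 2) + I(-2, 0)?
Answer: 95922407/41626136 ≈ 2.3044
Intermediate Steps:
I(Z, w) = -18*w (I(Z, w) = -9*(w + w) = -18*w)
L = 3 (L = -3*(1 - 2) - 18*0 = -3*(-1) + 0 = 3 + 0 = 3)
p(B) = 3/B
p(-69)/2152 + 1938/((32 - 3)**2) = (3/(-69))/2152 + 1938/((32 - 3)**2) = (3*(-1/69))*(1/2152) + 1938/(29**2) = -1/23*1/2152 + 1938/841 = -1/49496 + 1938*(1/841) = -1/49496 + 1938/841 = 95922407/41626136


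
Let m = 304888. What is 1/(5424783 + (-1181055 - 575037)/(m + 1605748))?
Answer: 36743/199322767998 ≈ 1.8434e-7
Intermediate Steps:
1/(5424783 + (-1181055 - 575037)/(m + 1605748)) = 1/(5424783 + (-1181055 - 575037)/(304888 + 1605748)) = 1/(5424783 - 1756092/1910636) = 1/(5424783 - 1756092*1/1910636) = 1/(5424783 - 33771/36743) = 1/(199322767998/36743) = 36743/199322767998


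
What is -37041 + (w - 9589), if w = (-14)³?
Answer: -49374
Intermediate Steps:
w = -2744
-37041 + (w - 9589) = -37041 + (-2744 - 9589) = -37041 - 12333 = -49374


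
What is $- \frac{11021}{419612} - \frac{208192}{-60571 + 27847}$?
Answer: $\frac{21749802575}{3432845772} \approx 6.3358$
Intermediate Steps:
$- \frac{11021}{419612} - \frac{208192}{-60571 + 27847} = \left(-11021\right) \frac{1}{419612} - \frac{208192}{-32724} = - \frac{11021}{419612} - - \frac{52048}{8181} = - \frac{11021}{419612} + \frac{52048}{8181} = \frac{21749802575}{3432845772}$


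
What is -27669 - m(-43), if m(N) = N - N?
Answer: -27669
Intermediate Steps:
m(N) = 0
-27669 - m(-43) = -27669 - 1*0 = -27669 + 0 = -27669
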